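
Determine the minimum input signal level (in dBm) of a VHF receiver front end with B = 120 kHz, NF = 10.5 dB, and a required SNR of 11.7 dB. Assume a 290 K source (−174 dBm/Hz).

Sensitivity = −174 + 10 log₁₀(B) + NF + SNR_min
= −174 + 50.79 + 10.5 + 11.7
= −101.01 dBm → −101.0 dBm

−101.0 dBm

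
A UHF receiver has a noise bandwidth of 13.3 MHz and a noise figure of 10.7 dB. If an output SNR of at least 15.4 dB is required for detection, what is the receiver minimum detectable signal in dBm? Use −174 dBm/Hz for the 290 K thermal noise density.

Sensitivity = −174 + 10 log₁₀(B) + NF + SNR_min
= −174 + 71.24 + 10.7 + 15.4
= −76.66 dBm → −76.7 dBm

−76.7 dBm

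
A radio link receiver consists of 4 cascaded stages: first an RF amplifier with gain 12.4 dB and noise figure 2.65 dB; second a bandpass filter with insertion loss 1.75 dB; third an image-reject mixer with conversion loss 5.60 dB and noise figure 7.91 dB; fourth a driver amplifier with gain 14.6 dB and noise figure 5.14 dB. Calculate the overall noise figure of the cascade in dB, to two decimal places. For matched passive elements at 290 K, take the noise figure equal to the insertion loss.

Convert to linear (a loss of L dB is a gain of −L dB): F_i = 10^(NF_i/10), G_i = 10^(G_i,dB/10)
  Stage 1: F_1 = 10^(2.65/10) = 1.841, G_1 = 10^(12.4/10) = 17.38
  Stage 2: F_2 = 10^(1.75/10) = 1.496, G_2 = 10^(−1.75/10) = 0.6683
  Stage 3: F_3 = 10^(7.91/10) = 6.180, G_3 = 10^(−5.60/10) = 0.2754
  Stage 4: F_4 = 10^(5.14/10) = 3.266, G_4 = 10^(14.6/10) = 28.84
Friis cascade:
  F = 1.841 + (1.496 − 1)/17.38 + (6.180 − 1)/11.61 + (3.266 − 1)/3.199 = 3.024
NF = 10 log₁₀(3.024) = 4.81 dB

4.81 dB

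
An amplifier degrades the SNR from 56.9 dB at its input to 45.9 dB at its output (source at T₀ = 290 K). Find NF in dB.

NF (dB) = SNR_in(dB) − SNR_out(dB) when the source is at T₀
NF = 56.9 − 45.9 = 11.0 dB

11.0 dB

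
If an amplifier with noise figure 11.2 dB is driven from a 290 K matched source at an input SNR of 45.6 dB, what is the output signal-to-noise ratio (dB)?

34.4 dB

By definition F = SNR_in/SNR_out, so in dB: SNR_out = SNR_in − NF
SNR_out = 45.6 − 11.2 = 34.4 dB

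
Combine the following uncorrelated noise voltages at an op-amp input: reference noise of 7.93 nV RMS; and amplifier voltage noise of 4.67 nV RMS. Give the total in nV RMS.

Uncorrelated sources add in power (mean-square): V_tot = √(ΣV_i²)
V_tot = √[(7.93×10⁻⁹)² + (4.67×10⁻⁹)²] = 9.20×10⁻⁹ V = 9.20 nV

9.20 nV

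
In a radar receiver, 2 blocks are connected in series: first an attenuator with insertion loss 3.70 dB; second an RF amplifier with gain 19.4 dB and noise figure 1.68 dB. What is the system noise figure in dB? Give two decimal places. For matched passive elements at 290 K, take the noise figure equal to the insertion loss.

Convert to linear (a loss of L dB is a gain of −L dB): F_i = 10^(NF_i/10), G_i = 10^(G_i,dB/10)
  Stage 1: F_1 = 10^(3.70/10) = 2.344, G_1 = 10^(−3.70/10) = 0.4266
  Stage 2: F_2 = 10^(1.68/10) = 1.472, G_2 = 10^(19.4/10) = 87.10
Friis cascade:
  F = 2.344 + (1.472 − 1)/0.4266 = 3.451
NF = 10 log₁₀(3.451) = 5.38 dB

5.38 dB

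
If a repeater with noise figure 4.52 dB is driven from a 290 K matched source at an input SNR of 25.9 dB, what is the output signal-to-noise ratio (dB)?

21.38 dB

By definition F = SNR_in/SNR_out, so in dB: SNR_out = SNR_in − NF
SNR_out = 25.9 − 4.52 = 21.38 dB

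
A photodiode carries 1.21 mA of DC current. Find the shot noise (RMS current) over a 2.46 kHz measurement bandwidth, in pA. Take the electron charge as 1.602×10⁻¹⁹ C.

977 pA

I_n = √(2qI·B)
2qI·B = 2 × 1.602×10⁻¹⁹ × 1.21×10⁻³ × 2.46×10³ = 9.54×10⁻¹⁹ A²
I_n = √(9.54×10⁻¹⁹) = 9.77×10⁻¹⁰ A = 977 pA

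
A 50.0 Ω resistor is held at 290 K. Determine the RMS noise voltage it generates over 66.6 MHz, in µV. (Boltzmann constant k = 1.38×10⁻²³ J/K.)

7.30 µV

V_n = √(4kTRB)
4kTRB = 4 × 1.38×10⁻²³ × 290 × 5.00×10¹ × 6.66×10⁷ = 5.33×10⁻¹¹ V²
V_n = √(5.33×10⁻¹¹) = 7.30×10⁻⁶ V = 7.30 µV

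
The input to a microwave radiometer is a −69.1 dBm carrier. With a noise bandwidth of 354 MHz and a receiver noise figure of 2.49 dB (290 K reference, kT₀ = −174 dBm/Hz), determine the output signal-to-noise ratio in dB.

16.9 dB

Noise floor: N = −174 + 10 log₁₀(B) + NF
10 log₁₀(3.54×10⁸) = 85.49 dB
N = −174 + 85.49 + 2.49 = −86.02 dBm
SNR = P_sig − N = −69.1 − (−86.02) = 16.92 dB → 16.9 dB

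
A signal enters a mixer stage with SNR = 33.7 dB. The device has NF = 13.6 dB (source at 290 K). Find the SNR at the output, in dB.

By definition F = SNR_in/SNR_out, so in dB: SNR_out = SNR_in − NF
SNR_out = 33.7 − 13.6 = 20.1 dB

20.1 dB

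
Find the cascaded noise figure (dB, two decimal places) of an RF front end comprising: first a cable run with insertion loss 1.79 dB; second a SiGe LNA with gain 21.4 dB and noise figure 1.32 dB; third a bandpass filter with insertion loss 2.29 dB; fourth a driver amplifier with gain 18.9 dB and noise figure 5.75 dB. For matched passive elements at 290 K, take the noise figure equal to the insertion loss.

Convert to linear (a loss of L dB is a gain of −L dB): F_i = 10^(NF_i/10), G_i = 10^(G_i,dB/10)
  Stage 1: F_1 = 10^(1.79/10) = 1.510, G_1 = 10^(−1.79/10) = 0.6622
  Stage 2: F_2 = 10^(1.32/10) = 1.355, G_2 = 10^(21.4/10) = 138.0
  Stage 3: F_3 = 10^(2.29/10) = 1.694, G_3 = 10^(−2.29/10) = 0.5902
  Stage 4: F_4 = 10^(5.75/10) = 3.758, G_4 = 10^(18.9/10) = 77.62
Friis cascade:
  F = 1.510 + (1.355 − 1)/0.6622 + (1.694 − 1)/91.41 + (3.758 − 1)/53.95 = 2.105
NF = 10 log₁₀(2.105) = 3.23 dB

3.23 dB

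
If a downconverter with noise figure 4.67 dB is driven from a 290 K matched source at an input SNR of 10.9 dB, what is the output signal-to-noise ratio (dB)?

By definition F = SNR_in/SNR_out, so in dB: SNR_out = SNR_in − NF
SNR_out = 10.9 − 4.67 = 6.23 dB

6.23 dB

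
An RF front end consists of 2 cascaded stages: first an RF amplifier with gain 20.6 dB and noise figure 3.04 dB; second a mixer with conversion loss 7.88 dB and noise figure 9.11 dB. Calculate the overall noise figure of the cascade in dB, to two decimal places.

Convert to linear (a loss of L dB is a gain of −L dB): F_i = 10^(NF_i/10), G_i = 10^(G_i,dB/10)
  Stage 1: F_1 = 10^(3.04/10) = 2.014, G_1 = 10^(20.6/10) = 114.8
  Stage 2: F_2 = 10^(9.11/10) = 8.147, G_2 = 10^(−7.88/10) = 0.1629
Friis cascade:
  F = 2.014 + (8.147 − 1)/114.8 = 2.076
NF = 10 log₁₀(2.076) = 3.17 dB

3.17 dB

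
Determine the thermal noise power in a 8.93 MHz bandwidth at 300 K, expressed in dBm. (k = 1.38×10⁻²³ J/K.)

−104.3 dBm

P_n = kTB = 1.38×10⁻²³ × 300 × 8.93×10⁶ = 3.70×10⁻¹⁴ W
In dBm: 10 log₁₀(3.70×10⁻¹⁴ / 10⁻³) = −104.3 dBm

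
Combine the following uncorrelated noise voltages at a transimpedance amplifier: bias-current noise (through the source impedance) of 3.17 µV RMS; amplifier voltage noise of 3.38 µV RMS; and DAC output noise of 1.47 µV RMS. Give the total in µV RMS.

Uncorrelated sources add in power (mean-square): V_tot = √(ΣV_i²)
V_tot = √[(3.17×10⁻⁶)² + (3.38×10⁻⁶)² + (1.47×10⁻⁶)²] = 4.86×10⁻⁶ V = 4.86 µV

4.86 µV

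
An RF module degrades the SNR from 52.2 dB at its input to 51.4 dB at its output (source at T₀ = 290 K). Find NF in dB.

0.8 dB

NF (dB) = SNR_in(dB) − SNR_out(dB) when the source is at T₀
NF = 52.2 − 51.4 = 0.8 dB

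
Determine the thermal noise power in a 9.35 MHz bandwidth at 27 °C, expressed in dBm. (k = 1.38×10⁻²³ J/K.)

T = 27 °C + 273.15 = 300.15 K
P_n = kTB = 1.38×10⁻²³ × 300.15 × 9.35×10⁶ = 3.87×10⁻¹⁴ W
In dBm: 10 log₁₀(3.87×10⁻¹⁴ / 10⁻³) = −104.1 dBm

−104.1 dBm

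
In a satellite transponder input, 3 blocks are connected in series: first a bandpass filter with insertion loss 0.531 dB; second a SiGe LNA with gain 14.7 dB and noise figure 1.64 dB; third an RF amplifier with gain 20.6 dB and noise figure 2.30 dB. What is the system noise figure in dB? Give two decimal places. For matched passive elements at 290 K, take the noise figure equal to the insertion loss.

2.24 dB

Convert to linear (a loss of L dB is a gain of −L dB): F_i = 10^(NF_i/10), G_i = 10^(G_i,dB/10)
  Stage 1: F_1 = 10^(0.531/10) = 1.130, G_1 = 10^(−0.531/10) = 0.8849
  Stage 2: F_2 = 10^(1.64/10) = 1.459, G_2 = 10^(14.7/10) = 29.51
  Stage 3: F_3 = 10^(2.30/10) = 1.698, G_3 = 10^(20.6/10) = 114.8
Friis cascade:
  F = 1.130 + (1.459 − 1)/0.8849 + (1.698 − 1)/26.12 = 1.675
NF = 10 log₁₀(1.675) = 2.24 dB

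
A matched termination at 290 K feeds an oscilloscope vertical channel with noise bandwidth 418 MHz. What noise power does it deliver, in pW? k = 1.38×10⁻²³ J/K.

P_n = kTB = 1.38×10⁻²³ × 290 × 4.18×10⁸ = 1.67×10⁻¹² W = 1.67 pW

1.67 pW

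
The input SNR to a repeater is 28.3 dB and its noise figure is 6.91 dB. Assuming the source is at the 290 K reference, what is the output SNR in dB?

By definition F = SNR_in/SNR_out, so in dB: SNR_out = SNR_in − NF
SNR_out = 28.3 − 6.91 = 21.39 dB

21.39 dB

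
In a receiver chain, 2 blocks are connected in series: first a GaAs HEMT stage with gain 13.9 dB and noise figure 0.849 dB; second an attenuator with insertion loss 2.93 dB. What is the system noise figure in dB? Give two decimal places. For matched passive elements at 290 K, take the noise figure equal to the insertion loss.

0.99 dB

Convert to linear (a loss of L dB is a gain of −L dB): F_i = 10^(NF_i/10), G_i = 10^(G_i,dB/10)
  Stage 1: F_1 = 10^(0.849/10) = 1.216, G_1 = 10^(13.9/10) = 24.55
  Stage 2: F_2 = 10^(2.93/10) = 1.963, G_2 = 10^(−2.93/10) = 0.5093
Friis cascade:
  F = 1.216 + (1.963 − 1)/24.55 = 1.255
NF = 10 log₁₀(1.255) = 0.99 dB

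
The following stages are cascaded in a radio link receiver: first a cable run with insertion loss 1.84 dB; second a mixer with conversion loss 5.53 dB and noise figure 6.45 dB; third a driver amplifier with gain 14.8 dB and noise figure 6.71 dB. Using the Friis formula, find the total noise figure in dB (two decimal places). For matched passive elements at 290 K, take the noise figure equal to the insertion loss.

Convert to linear (a loss of L dB is a gain of −L dB): F_i = 10^(NF_i/10), G_i = 10^(G_i,dB/10)
  Stage 1: F_1 = 10^(1.84/10) = 1.528, G_1 = 10^(−1.84/10) = 0.6546
  Stage 2: F_2 = 10^(6.45/10) = 4.416, G_2 = 10^(−5.53/10) = 0.2799
  Stage 3: F_3 = 10^(6.71/10) = 4.688, G_3 = 10^(14.8/10) = 30.20
Friis cascade:
  F = 1.528 + (4.416 − 1)/0.6546 + (4.688 − 1)/0.1832 = 26.87
NF = 10 log₁₀(26.87) = 14.29 dB

14.29 dB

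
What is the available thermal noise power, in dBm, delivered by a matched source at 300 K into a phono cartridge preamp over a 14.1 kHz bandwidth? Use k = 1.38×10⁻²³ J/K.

P_n = kTB = 1.38×10⁻²³ × 300 × 1.41×10⁴ = 5.84×10⁻¹⁷ W
In dBm: 10 log₁₀(5.84×10⁻¹⁷ / 10⁻³) = −132.3 dBm

−132.3 dBm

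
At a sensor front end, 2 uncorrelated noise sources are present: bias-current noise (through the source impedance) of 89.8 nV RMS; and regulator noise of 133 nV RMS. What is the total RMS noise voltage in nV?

160 nV

Uncorrelated sources add in power (mean-square): V_tot = √(ΣV_i²)
V_tot = √[(8.98×10⁻⁸)² + (1.33×10⁻⁷)²] = 1.60×10⁻⁷ V = 160 nV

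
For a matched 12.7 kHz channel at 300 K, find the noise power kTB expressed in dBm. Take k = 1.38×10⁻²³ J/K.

P_n = kTB = 1.38×10⁻²³ × 300 × 1.27×10⁴ = 5.26×10⁻¹⁷ W
In dBm: 10 log₁₀(5.26×10⁻¹⁷ / 10⁻³) = −132.8 dBm

−132.8 dBm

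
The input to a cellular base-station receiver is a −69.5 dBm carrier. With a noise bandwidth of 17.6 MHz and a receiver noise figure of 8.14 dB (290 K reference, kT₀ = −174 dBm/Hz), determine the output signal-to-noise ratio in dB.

23.9 dB

Noise floor: N = −174 + 10 log₁₀(B) + NF
10 log₁₀(1.76×10⁷) = 72.46 dB
N = −174 + 72.46 + 8.14 = −93.40 dBm
SNR = P_sig − N = −69.5 − (−93.40) = 23.90 dB → 23.9 dB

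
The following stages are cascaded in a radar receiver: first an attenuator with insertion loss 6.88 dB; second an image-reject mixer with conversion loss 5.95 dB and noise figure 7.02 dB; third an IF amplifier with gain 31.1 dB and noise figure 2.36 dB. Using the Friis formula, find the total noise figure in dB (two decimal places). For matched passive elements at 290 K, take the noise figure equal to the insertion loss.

15.84 dB

Convert to linear (a loss of L dB is a gain of −L dB): F_i = 10^(NF_i/10), G_i = 10^(G_i,dB/10)
  Stage 1: F_1 = 10^(6.88/10) = 4.875, G_1 = 10^(−6.88/10) = 0.2051
  Stage 2: F_2 = 10^(7.02/10) = 5.035, G_2 = 10^(−5.95/10) = 0.2541
  Stage 3: F_3 = 10^(2.36/10) = 1.722, G_3 = 10^(31.1/10) = 1288
Friis cascade:
  F = 4.875 + (5.035 − 1)/0.2051 + (1.722 − 1)/0.05212 = 38.40
NF = 10 log₁₀(38.40) = 15.84 dB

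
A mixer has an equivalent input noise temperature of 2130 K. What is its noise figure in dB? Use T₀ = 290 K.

9.21 dB

F = 1 + T_e/T₀ = 1 + 2130/290 = 8.34483
NF = 10 log₁₀(8.34483) = 9.21 dB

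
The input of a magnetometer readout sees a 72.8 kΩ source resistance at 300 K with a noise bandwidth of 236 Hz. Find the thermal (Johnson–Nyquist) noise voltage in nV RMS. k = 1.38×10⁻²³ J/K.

V_n = √(4kTRB)
4kTRB = 4 × 1.38×10⁻²³ × 300 × 7.28×10⁴ × 2.36×10² = 2.85×10⁻¹³ V²
V_n = √(2.85×10⁻¹³) = 5.33×10⁻⁷ V = 533 nV

533 nV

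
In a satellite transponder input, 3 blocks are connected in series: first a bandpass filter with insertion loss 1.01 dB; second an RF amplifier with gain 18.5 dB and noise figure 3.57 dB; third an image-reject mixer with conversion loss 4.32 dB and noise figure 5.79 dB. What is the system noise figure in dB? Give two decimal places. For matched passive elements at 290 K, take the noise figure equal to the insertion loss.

Convert to linear (a loss of L dB is a gain of −L dB): F_i = 10^(NF_i/10), G_i = 10^(G_i,dB/10)
  Stage 1: F_1 = 10^(1.01/10) = 1.262, G_1 = 10^(−1.01/10) = 0.7925
  Stage 2: F_2 = 10^(3.57/10) = 2.275, G_2 = 10^(18.5/10) = 70.79
  Stage 3: F_3 = 10^(5.79/10) = 3.793, G_3 = 10^(−4.32/10) = 0.3698
Friis cascade:
  F = 1.262 + (2.275 − 1)/0.7925 + (3.793 − 1)/56.10 = 2.921
NF = 10 log₁₀(2.921) = 4.65 dB

4.65 dB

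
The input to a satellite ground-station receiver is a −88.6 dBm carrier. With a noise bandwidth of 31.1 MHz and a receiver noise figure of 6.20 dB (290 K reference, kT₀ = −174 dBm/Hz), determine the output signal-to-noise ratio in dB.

4.3 dB

Noise floor: N = −174 + 10 log₁₀(B) + NF
10 log₁₀(3.11×10⁷) = 74.93 dB
N = −174 + 74.93 + 6.20 = −92.87 dBm
SNR = P_sig − N = −88.6 − (−92.87) = 4.27 dB → 4.3 dB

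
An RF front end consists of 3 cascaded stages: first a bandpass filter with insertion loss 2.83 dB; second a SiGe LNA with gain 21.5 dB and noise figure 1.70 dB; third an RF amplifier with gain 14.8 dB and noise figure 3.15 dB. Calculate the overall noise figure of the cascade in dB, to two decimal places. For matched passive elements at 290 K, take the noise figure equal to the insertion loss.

4.55 dB

Convert to linear (a loss of L dB is a gain of −L dB): F_i = 10^(NF_i/10), G_i = 10^(G_i,dB/10)
  Stage 1: F_1 = 10^(2.83/10) = 1.919, G_1 = 10^(−2.83/10) = 0.5212
  Stage 2: F_2 = 10^(1.70/10) = 1.479, G_2 = 10^(21.5/10) = 141.3
  Stage 3: F_3 = 10^(3.15/10) = 2.065, G_3 = 10^(14.8/10) = 30.20
Friis cascade:
  F = 1.919 + (1.479 − 1)/0.5212 + (2.065 − 1)/73.62 = 2.852
NF = 10 log₁₀(2.852) = 4.55 dB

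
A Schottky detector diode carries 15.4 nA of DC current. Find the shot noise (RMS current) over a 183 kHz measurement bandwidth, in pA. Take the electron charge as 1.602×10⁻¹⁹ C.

I_n = √(2qI·B)
2qI·B = 2 × 1.602×10⁻¹⁹ × 1.54×10⁻⁸ × 1.83×10⁵ = 9.03×10⁻²² A²
I_n = √(9.03×10⁻²²) = 3.00×10⁻¹¹ A = 30.0 pA

30.0 pA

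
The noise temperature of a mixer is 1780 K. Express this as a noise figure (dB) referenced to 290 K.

8.54 dB

F = 1 + T_e/T₀ = 1 + 1780/290 = 7.13793
NF = 10 log₁₀(7.13793) = 8.54 dB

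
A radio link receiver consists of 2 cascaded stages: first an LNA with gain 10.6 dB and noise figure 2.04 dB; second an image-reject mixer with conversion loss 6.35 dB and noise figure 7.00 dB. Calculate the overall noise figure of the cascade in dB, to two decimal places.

2.90 dB

Convert to linear (a loss of L dB is a gain of −L dB): F_i = 10^(NF_i/10), G_i = 10^(G_i,dB/10)
  Stage 1: F_1 = 10^(2.04/10) = 1.600, G_1 = 10^(10.6/10) = 11.48
  Stage 2: F_2 = 10^(7.00/10) = 5.012, G_2 = 10^(−6.35/10) = 0.2317
Friis cascade:
  F = 1.600 + (5.012 − 1)/11.48 = 1.949
NF = 10 log₁₀(1.949) = 2.90 dB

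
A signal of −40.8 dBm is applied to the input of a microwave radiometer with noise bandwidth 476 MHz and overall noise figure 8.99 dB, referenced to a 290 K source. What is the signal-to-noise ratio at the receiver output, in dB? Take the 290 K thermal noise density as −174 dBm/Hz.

37.4 dB

Noise floor: N = −174 + 10 log₁₀(B) + NF
10 log₁₀(4.76×10⁸) = 86.78 dB
N = −174 + 86.78 + 8.99 = −78.23 dBm
SNR = P_sig − N = −40.8 − (−78.23) = 37.43 dB → 37.4 dB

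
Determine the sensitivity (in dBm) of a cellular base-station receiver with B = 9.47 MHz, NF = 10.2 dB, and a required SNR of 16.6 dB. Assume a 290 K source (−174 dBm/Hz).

−77.4 dBm

Sensitivity = −174 + 10 log₁₀(B) + NF + SNR_min
= −174 + 69.76 + 10.2 + 16.6
= −77.44 dBm → −77.4 dBm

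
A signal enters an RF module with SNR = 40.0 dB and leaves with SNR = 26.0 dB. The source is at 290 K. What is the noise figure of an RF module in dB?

NF (dB) = SNR_in(dB) − SNR_out(dB) when the source is at T₀
NF = 40.0 − 26.0 = 14.0 dB

14.0 dB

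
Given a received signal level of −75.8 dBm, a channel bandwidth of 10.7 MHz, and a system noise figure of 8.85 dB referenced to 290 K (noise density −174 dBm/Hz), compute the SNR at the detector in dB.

19.1 dB

Noise floor: N = −174 + 10 log₁₀(B) + NF
10 log₁₀(1.07×10⁷) = 70.29 dB
N = −174 + 70.29 + 8.85 = −94.86 dBm
SNR = P_sig − N = −75.8 − (−94.86) = 19.06 dB → 19.1 dB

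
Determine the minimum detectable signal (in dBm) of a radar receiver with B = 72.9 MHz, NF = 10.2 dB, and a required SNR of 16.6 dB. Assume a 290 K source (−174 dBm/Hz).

−68.6 dBm

Sensitivity = −174 + 10 log₁₀(B) + NF + SNR_min
= −174 + 78.63 + 10.2 + 16.6
= −68.57 dBm → −68.6 dBm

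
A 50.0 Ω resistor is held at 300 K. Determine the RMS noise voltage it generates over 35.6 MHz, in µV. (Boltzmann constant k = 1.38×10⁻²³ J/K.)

V_n = √(4kTRB)
4kTRB = 4 × 1.38×10⁻²³ × 300 × 5.00×10¹ × 3.56×10⁷ = 2.95×10⁻¹¹ V²
V_n = √(2.95×10⁻¹¹) = 5.43×10⁻⁶ V = 5.43 µV

5.43 µV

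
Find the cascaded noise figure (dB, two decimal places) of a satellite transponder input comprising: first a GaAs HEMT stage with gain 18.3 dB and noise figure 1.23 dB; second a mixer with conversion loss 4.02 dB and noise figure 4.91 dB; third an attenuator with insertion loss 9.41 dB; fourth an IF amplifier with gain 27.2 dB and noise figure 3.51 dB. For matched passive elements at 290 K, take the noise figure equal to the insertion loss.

Convert to linear (a loss of L dB is a gain of −L dB): F_i = 10^(NF_i/10), G_i = 10^(G_i,dB/10)
  Stage 1: F_1 = 10^(1.23/10) = 1.327, G_1 = 10^(18.3/10) = 67.61
  Stage 2: F_2 = 10^(4.91/10) = 3.097, G_2 = 10^(−4.02/10) = 0.3963
  Stage 3: F_3 = 10^(9.41/10) = 8.730, G_3 = 10^(−9.41/10) = 0.1146
  Stage 4: F_4 = 10^(3.51/10) = 2.244, G_4 = 10^(27.2/10) = 524.8
Friis cascade:
  F = 1.327 + (3.097 − 1)/67.61 + (8.730 − 1)/26.79 + (2.244 − 1)/3.069 = 2.052
NF = 10 log₁₀(2.052) = 3.12 dB

3.12 dB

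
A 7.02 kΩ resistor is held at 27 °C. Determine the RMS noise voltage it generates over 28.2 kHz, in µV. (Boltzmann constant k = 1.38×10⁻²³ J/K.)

T = 27 °C + 273.15 = 300.15 K
V_n = √(4kTRB)
4kTRB = 4 × 1.38×10⁻²³ × 300.15 × 7.02×10³ × 2.82×10⁴ = 3.28×10⁻¹² V²
V_n = √(3.28×10⁻¹²) = 1.81×10⁻⁶ V = 1.81 µV

1.81 µV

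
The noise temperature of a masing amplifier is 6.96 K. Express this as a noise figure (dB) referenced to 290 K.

F = 1 + T_e/T₀ = 1 + 6.96/290 = 1.024
NF = 10 log₁₀(1.024) = 0.103 dB

0.103 dB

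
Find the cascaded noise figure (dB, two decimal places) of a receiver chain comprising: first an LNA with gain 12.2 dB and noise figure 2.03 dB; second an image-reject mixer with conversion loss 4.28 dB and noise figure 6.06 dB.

2.50 dB

Convert to linear (a loss of L dB is a gain of −L dB): F_i = 10^(NF_i/10), G_i = 10^(G_i,dB/10)
  Stage 1: F_1 = 10^(2.03/10) = 1.596, G_1 = 10^(12.2/10) = 16.60
  Stage 2: F_2 = 10^(6.06/10) = 4.036, G_2 = 10^(−4.28/10) = 0.3733
Friis cascade:
  F = 1.596 + (4.036 − 1)/16.60 = 1.779
NF = 10 log₁₀(1.779) = 2.50 dB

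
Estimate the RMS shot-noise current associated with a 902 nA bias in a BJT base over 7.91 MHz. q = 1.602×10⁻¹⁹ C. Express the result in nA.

1.51 nA

I_n = √(2qI·B)
2qI·B = 2 × 1.602×10⁻¹⁹ × 9.02×10⁻⁷ × 7.91×10⁶ = 2.29×10⁻¹⁸ A²
I_n = √(2.29×10⁻¹⁸) = 1.51×10⁻⁹ A = 1.51 nA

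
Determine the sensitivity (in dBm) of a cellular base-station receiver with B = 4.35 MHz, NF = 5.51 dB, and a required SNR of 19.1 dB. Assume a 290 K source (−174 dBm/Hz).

−83.0 dBm

Sensitivity = −174 + 10 log₁₀(B) + NF + SNR_min
= −174 + 66.38 + 5.51 + 19.1
= −83.01 dBm → −83.0 dBm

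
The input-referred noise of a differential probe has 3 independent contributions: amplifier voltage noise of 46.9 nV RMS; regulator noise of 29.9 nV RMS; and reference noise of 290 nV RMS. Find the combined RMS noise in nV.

295 nV

Uncorrelated sources add in power (mean-square): V_tot = √(ΣV_i²)
V_tot = √[(4.69×10⁻⁸)² + (2.99×10⁻⁸)² + (2.90×10⁻⁷)²] = 2.95×10⁻⁷ V = 295 nV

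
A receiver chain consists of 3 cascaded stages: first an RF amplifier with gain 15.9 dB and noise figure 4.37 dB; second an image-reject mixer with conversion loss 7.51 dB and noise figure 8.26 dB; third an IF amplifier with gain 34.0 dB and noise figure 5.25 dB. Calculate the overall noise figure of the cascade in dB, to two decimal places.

Convert to linear (a loss of L dB is a gain of −L dB): F_i = 10^(NF_i/10), G_i = 10^(G_i,dB/10)
  Stage 1: F_1 = 10^(4.37/10) = 2.735, G_1 = 10^(15.9/10) = 38.90
  Stage 2: F_2 = 10^(8.26/10) = 6.699, G_2 = 10^(−7.51/10) = 0.1774
  Stage 3: F_3 = 10^(5.25/10) = 3.350, G_3 = 10^(34.0/10) = 2512
Friis cascade:
  F = 2.735 + (6.699 − 1)/38.90 + (3.350 − 1)/6.902 = 3.222
NF = 10 log₁₀(3.222) = 5.08 dB

5.08 dB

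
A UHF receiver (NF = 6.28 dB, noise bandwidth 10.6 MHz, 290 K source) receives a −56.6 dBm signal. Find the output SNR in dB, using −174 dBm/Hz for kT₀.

40.9 dB

Noise floor: N = −174 + 10 log₁₀(B) + NF
10 log₁₀(1.06×10⁷) = 70.25 dB
N = −174 + 70.25 + 6.28 = −97.47 dBm
SNR = P_sig − N = −56.6 − (−97.47) = 40.87 dB → 40.9 dB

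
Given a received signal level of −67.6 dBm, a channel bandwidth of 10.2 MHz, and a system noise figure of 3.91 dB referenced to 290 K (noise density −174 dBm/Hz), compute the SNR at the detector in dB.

Noise floor: N = −174 + 10 log₁₀(B) + NF
10 log₁₀(1.02×10⁷) = 70.09 dB
N = −174 + 70.09 + 3.91 = −100.00 dBm
SNR = P_sig − N = −67.6 − (−100.00) = 32.40 dB → 32.4 dB

32.4 dB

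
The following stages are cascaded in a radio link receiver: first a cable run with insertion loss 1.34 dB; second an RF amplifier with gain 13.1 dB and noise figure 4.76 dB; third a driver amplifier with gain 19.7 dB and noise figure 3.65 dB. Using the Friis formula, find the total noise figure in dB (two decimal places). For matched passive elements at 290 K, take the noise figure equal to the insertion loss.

6.19 dB

Convert to linear (a loss of L dB is a gain of −L dB): F_i = 10^(NF_i/10), G_i = 10^(G_i,dB/10)
  Stage 1: F_1 = 10^(1.34/10) = 1.361, G_1 = 10^(−1.34/10) = 0.7345
  Stage 2: F_2 = 10^(4.76/10) = 2.992, G_2 = 10^(13.1/10) = 20.42
  Stage 3: F_3 = 10^(3.65/10) = 2.317, G_3 = 10^(19.7/10) = 93.33
Friis cascade:
  F = 1.361 + (2.992 − 1)/0.7345 + (2.317 − 1)/15.00 = 4.162
NF = 10 log₁₀(4.162) = 6.19 dB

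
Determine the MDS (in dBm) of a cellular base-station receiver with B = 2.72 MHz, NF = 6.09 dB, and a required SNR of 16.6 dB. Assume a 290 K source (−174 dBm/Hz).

Sensitivity = −174 + 10 log₁₀(B) + NF + SNR_min
= −174 + 64.35 + 6.09 + 16.6
= −86.96 dBm → −87.0 dBm

−87.0 dBm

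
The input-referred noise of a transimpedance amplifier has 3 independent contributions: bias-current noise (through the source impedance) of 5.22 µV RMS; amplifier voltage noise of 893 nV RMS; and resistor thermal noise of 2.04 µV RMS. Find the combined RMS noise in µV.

Uncorrelated sources add in power (mean-square): V_tot = √(ΣV_i²)
V_tot = √[(5.22×10⁻⁶)² + (8.93×10⁻⁷)² + (2.04×10⁻⁶)²] = 5.68×10⁻⁶ V = 5.68 µV

5.68 µV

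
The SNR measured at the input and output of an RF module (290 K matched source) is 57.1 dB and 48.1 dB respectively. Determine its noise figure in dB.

NF (dB) = SNR_in(dB) − SNR_out(dB) when the source is at T₀
NF = 57.1 − 48.1 = 9.0 dB

9.0 dB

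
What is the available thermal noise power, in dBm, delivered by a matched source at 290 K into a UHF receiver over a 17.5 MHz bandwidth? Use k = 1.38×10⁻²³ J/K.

P_n = kTB = 1.38×10⁻²³ × 290 × 1.75×10⁷ = 7.00×10⁻¹⁴ W
In dBm: 10 log₁₀(7.00×10⁻¹⁴ / 10⁻³) = −101.5 dBm

−101.5 dBm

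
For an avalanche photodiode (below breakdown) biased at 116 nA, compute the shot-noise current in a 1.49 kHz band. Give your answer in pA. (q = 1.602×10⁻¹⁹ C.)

I_n = √(2qI·B)
2qI·B = 2 × 1.602×10⁻¹⁹ × 1.16×10⁻⁷ × 1.49×10³ = 5.54×10⁻²³ A²
I_n = √(5.54×10⁻²³) = 7.44×10⁻¹² A = 7.44 pA

7.44 pA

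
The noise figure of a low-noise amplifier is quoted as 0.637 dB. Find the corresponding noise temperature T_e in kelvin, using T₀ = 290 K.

F = 10^(0.637/10) = 1.15798
T_e = (F − 1)·T₀ = (1.15798 − 1) × 290 = 45.8 K

45.8 K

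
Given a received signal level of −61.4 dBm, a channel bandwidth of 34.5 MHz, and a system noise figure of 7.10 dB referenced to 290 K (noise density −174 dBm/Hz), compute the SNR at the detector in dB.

Noise floor: N = −174 + 10 log₁₀(B) + NF
10 log₁₀(3.45×10⁷) = 75.38 dB
N = −174 + 75.38 + 7.10 = −91.52 dBm
SNR = P_sig − N = −61.4 − (−91.52) = 30.12 dB → 30.1 dB

30.1 dB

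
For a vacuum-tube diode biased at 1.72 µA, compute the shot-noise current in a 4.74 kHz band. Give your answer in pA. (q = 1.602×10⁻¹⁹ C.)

51.1 pA

I_n = √(2qI·B)
2qI·B = 2 × 1.602×10⁻¹⁹ × 1.72×10⁻⁶ × 4.74×10³ = 2.61×10⁻²¹ A²
I_n = √(2.61×10⁻²¹) = 5.11×10⁻¹¹ A = 51.1 pA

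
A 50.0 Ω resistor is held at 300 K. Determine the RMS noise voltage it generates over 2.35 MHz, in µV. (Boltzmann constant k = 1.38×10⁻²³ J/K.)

V_n = √(4kTRB)
4kTRB = 4 × 1.38×10⁻²³ × 300 × 5.00×10¹ × 2.35×10⁶ = 1.95×10⁻¹² V²
V_n = √(1.95×10⁻¹²) = 1.39×10⁻⁶ V = 1.39 µV

1.39 µV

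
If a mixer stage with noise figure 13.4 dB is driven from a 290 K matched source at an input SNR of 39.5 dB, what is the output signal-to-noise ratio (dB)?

By definition F = SNR_in/SNR_out, so in dB: SNR_out = SNR_in − NF
SNR_out = 39.5 − 13.4 = 26.1 dB

26.1 dB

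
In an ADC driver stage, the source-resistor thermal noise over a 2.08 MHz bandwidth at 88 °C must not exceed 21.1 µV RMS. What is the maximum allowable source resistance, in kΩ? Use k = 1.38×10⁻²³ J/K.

T = 88 °C + 273.15 = 361.15 K
Johnson–Nyquist: V_n = √(4kTRB) ⇒ R = V_n² / (4kTB)
4kTB = 4 × 1.38×10⁻²³ × 361.15 × 2.08×10⁶ = 4.15×10⁻¹⁴
R = (2.11×10⁻⁵)² / 4.15×10⁻¹⁴ = 1.07×10⁴ Ω = 10.7 kΩ

10.7 kΩ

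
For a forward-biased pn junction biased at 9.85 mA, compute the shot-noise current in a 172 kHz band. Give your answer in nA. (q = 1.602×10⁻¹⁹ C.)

23.3 nA

I_n = √(2qI·B)
2qI·B = 2 × 1.602×10⁻¹⁹ × 9.85×10⁻³ × 1.72×10⁵ = 5.43×10⁻¹⁶ A²
I_n = √(5.43×10⁻¹⁶) = 2.33×10⁻⁸ A = 23.3 nA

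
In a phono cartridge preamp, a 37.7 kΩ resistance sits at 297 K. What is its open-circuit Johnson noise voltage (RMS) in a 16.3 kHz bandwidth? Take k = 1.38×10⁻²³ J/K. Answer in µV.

V_n = √(4kTRB)
4kTRB = 4 × 1.38×10⁻²³ × 297 × 3.77×10⁴ × 1.63×10⁴ = 1.01×10⁻¹¹ V²
V_n = √(1.01×10⁻¹¹) = 3.17×10⁻⁶ V = 3.17 µV

3.17 µV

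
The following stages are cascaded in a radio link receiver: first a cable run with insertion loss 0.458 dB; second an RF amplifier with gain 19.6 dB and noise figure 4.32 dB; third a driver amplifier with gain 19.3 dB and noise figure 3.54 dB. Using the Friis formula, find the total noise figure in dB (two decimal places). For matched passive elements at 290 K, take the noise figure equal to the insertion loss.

4.80 dB

Convert to linear (a loss of L dB is a gain of −L dB): F_i = 10^(NF_i/10), G_i = 10^(G_i,dB/10)
  Stage 1: F_1 = 10^(0.458/10) = 1.111, G_1 = 10^(−0.458/10) = 0.8999
  Stage 2: F_2 = 10^(4.32/10) = 2.704, G_2 = 10^(19.6/10) = 91.20
  Stage 3: F_3 = 10^(3.54/10) = 2.259, G_3 = 10^(19.3/10) = 85.11
Friis cascade:
  F = 1.111 + (2.704 − 1)/0.8999 + (2.259 − 1)/82.07 = 3.020
NF = 10 log₁₀(3.020) = 4.80 dB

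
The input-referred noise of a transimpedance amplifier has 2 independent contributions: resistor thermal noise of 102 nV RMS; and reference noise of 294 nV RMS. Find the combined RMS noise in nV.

Uncorrelated sources add in power (mean-square): V_tot = √(ΣV_i²)
V_tot = √[(1.02×10⁻⁷)² + (2.94×10⁻⁷)²] = 3.11×10⁻⁷ V = 311 nV

311 nV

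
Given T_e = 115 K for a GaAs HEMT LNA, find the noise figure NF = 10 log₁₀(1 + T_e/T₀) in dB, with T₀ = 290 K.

1.45 dB

F = 1 + T_e/T₀ = 1 + 115/290 = 1.39655
NF = 10 log₁₀(1.39655) = 1.45 dB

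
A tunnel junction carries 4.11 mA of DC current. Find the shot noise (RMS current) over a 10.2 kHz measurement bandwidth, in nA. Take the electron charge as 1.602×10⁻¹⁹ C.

3.66 nA

I_n = √(2qI·B)
2qI·B = 2 × 1.602×10⁻¹⁹ × 4.11×10⁻³ × 1.02×10⁴ = 1.34×10⁻¹⁷ A²
I_n = √(1.34×10⁻¹⁷) = 3.66×10⁻⁹ A = 3.66 nA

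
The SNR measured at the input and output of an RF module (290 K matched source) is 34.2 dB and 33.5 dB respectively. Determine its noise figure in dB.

NF (dB) = SNR_in(dB) − SNR_out(dB) when the source is at T₀
NF = 34.2 − 33.5 = 0.7 dB

0.7 dB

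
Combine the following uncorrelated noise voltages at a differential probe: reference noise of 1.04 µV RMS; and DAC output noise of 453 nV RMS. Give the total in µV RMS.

1.13 µV

Uncorrelated sources add in power (mean-square): V_tot = √(ΣV_i²)
V_tot = √[(1.04×10⁻⁶)² + (4.53×10⁻⁷)²] = 1.13×10⁻⁶ V = 1.13 µV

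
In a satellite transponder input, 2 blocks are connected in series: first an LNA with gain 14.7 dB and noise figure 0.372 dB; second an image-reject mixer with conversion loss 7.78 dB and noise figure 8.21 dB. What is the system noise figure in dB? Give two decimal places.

Convert to linear (a loss of L dB is a gain of −L dB): F_i = 10^(NF_i/10), G_i = 10^(G_i,dB/10)
  Stage 1: F_1 = 10^(0.372/10) = 1.089, G_1 = 10^(14.7/10) = 29.51
  Stage 2: F_2 = 10^(8.21/10) = 6.622, G_2 = 10^(−7.78/10) = 0.1667
Friis cascade:
  F = 1.089 + (6.622 − 1)/29.51 = 1.280
NF = 10 log₁₀(1.280) = 1.07 dB

1.07 dB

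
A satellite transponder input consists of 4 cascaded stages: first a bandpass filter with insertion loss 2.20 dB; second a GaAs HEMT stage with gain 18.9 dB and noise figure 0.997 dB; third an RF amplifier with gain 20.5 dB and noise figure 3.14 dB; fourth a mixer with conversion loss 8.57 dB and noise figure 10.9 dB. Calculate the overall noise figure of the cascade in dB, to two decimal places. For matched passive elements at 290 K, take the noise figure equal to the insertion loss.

Convert to linear (a loss of L dB is a gain of −L dB): F_i = 10^(NF_i/10), G_i = 10^(G_i,dB/10)
  Stage 1: F_1 = 10^(2.20/10) = 1.660, G_1 = 10^(−2.20/10) = 0.6026
  Stage 2: F_2 = 10^(0.997/10) = 1.258, G_2 = 10^(18.9/10) = 77.62
  Stage 3: F_3 = 10^(3.14/10) = 2.061, G_3 = 10^(20.5/10) = 112.2
  Stage 4: F_4 = 10^(10.9/10) = 12.30, G_4 = 10^(−8.57/10) = 0.1390
Friis cascade:
  F = 1.660 + (1.258 − 1)/0.6026 + (2.061 − 1)/46.77 + (12.30 − 1)/5248 = 2.113
NF = 10 log₁₀(2.113) = 3.25 dB

3.25 dB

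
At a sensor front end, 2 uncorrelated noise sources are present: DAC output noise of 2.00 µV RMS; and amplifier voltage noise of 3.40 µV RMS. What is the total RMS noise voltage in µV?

3.94 µV

Uncorrelated sources add in power (mean-square): V_tot = √(ΣV_i²)
V_tot = √[(2.00×10⁻⁶)² + (3.40×10⁻⁶)²] = 3.94×10⁻⁶ V = 3.94 µV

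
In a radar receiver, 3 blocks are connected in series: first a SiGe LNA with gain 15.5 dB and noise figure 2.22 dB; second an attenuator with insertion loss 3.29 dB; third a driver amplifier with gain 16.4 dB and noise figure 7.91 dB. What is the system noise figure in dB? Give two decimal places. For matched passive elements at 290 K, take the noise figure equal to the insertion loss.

3.03 dB

Convert to linear (a loss of L dB is a gain of −L dB): F_i = 10^(NF_i/10), G_i = 10^(G_i,dB/10)
  Stage 1: F_1 = 10^(2.22/10) = 1.667, G_1 = 10^(15.5/10) = 35.48
  Stage 2: F_2 = 10^(3.29/10) = 2.133, G_2 = 10^(−3.29/10) = 0.4688
  Stage 3: F_3 = 10^(7.91/10) = 6.180, G_3 = 10^(16.4/10) = 43.65
Friis cascade:
  F = 1.667 + (2.133 − 1)/35.48 + (6.180 − 1)/16.63 = 2.011
NF = 10 log₁₀(2.011) = 3.03 dB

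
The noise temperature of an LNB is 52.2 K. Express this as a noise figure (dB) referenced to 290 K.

0.719 dB

F = 1 + T_e/T₀ = 1 + 52.2/290 = 1.18
NF = 10 log₁₀(1.18) = 0.719 dB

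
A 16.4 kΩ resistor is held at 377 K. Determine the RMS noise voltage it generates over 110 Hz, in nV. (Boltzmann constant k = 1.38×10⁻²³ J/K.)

V_n = √(4kTRB)
4kTRB = 4 × 1.38×10⁻²³ × 377 × 1.64×10⁴ × 1.10×10² = 3.75×10⁻¹⁴ V²
V_n = √(3.75×10⁻¹⁴) = 1.94×10⁻⁷ V = 194 nV

194 nV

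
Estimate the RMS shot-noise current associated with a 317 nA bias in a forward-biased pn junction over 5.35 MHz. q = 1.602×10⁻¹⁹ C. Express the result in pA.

737 pA

I_n = √(2qI·B)
2qI·B = 2 × 1.602×10⁻¹⁹ × 3.17×10⁻⁷ × 5.35×10⁶ = 5.43×10⁻¹⁹ A²
I_n = √(5.43×10⁻¹⁹) = 7.37×10⁻¹⁰ A = 737 pA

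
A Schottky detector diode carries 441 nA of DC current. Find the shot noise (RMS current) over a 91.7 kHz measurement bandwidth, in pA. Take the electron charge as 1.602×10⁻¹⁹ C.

114 pA

I_n = √(2qI·B)
2qI·B = 2 × 1.602×10⁻¹⁹ × 4.41×10⁻⁷ × 9.17×10⁴ = 1.30×10⁻²⁰ A²
I_n = √(1.30×10⁻²⁰) = 1.14×10⁻¹⁰ A = 114 pA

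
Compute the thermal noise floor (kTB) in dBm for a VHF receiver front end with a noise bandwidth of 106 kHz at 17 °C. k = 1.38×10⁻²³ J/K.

−123.7 dBm

T = 17 °C + 273.15 = 290.15 K
P_n = kTB = 1.38×10⁻²³ × 290.15 × 1.06×10⁵ = 4.24×10⁻¹⁶ W
In dBm: 10 log₁₀(4.24×10⁻¹⁶ / 10⁻³) = −123.7 dBm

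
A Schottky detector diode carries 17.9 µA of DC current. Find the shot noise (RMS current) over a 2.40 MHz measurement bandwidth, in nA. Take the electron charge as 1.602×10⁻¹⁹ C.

3.71 nA

I_n = √(2qI·B)
2qI·B = 2 × 1.602×10⁻¹⁹ × 1.79×10⁻⁵ × 2.40×10⁶ = 1.38×10⁻¹⁷ A²
I_n = √(1.38×10⁻¹⁷) = 3.71×10⁻⁹ A = 3.71 nA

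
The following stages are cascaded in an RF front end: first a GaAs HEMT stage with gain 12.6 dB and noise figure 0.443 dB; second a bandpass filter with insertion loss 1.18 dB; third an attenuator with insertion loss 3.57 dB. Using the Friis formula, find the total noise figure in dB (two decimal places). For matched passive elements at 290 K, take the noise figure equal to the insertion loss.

0.85 dB

Convert to linear (a loss of L dB is a gain of −L dB): F_i = 10^(NF_i/10), G_i = 10^(G_i,dB/10)
  Stage 1: F_1 = 10^(0.443/10) = 1.107, G_1 = 10^(12.6/10) = 18.20
  Stage 2: F_2 = 10^(1.18/10) = 1.312, G_2 = 10^(−1.18/10) = 0.7621
  Stage 3: F_3 = 10^(3.57/10) = 2.275, G_3 = 10^(−3.57/10) = 0.4395
Friis cascade:
  F = 1.107 + (1.312 − 1)/18.20 + (2.275 − 1)/13.87 = 1.216
NF = 10 log₁₀(1.216) = 0.85 dB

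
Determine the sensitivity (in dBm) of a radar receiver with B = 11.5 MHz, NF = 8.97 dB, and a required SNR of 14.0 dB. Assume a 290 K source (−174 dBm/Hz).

Sensitivity = −174 + 10 log₁₀(B) + NF + SNR_min
= −174 + 70.61 + 8.97 + 14.0
= −80.42 dBm → −80.4 dBm

−80.4 dBm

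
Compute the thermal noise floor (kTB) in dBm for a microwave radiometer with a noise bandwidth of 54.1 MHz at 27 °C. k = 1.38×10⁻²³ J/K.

T = 27 °C + 273.15 = 300.15 K
P_n = kTB = 1.38×10⁻²³ × 300.15 × 5.41×10⁷ = 2.24×10⁻¹³ W
In dBm: 10 log₁₀(2.24×10⁻¹³ / 10⁻³) = −96.5 dBm

−96.5 dBm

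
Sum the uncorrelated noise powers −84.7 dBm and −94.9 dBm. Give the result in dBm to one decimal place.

Convert to linear, add, convert back:
P₁ = 3.39×10⁻¹² W, P₂ = 3.24×10⁻¹³ W
P_tot = 3.71×10⁻¹² W → 10 log₁₀(P_tot / 10⁻³) = −84.3 dBm

−84.3 dBm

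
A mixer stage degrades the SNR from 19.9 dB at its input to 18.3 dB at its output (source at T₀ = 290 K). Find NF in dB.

1.6 dB

NF (dB) = SNR_in(dB) − SNR_out(dB) when the source is at T₀
NF = 19.9 − 18.3 = 1.6 dB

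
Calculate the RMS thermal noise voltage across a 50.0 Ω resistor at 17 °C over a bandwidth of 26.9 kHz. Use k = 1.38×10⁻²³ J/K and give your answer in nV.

T = 17 °C + 273.15 = 290.15 K
V_n = √(4kTRB)
4kTRB = 4 × 1.38×10⁻²³ × 290.15 × 5.00×10¹ × 2.69×10⁴ = 2.15×10⁻¹⁴ V²
V_n = √(2.15×10⁻¹⁴) = 1.47×10⁻⁷ V = 147 nV

147 nV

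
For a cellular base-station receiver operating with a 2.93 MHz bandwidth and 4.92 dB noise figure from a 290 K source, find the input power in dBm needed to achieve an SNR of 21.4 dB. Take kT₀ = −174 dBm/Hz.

Sensitivity = −174 + 10 log₁₀(B) + NF + SNR_min
= −174 + 64.67 + 4.92 + 21.4
= −83.01 dBm → −83.0 dBm

−83.0 dBm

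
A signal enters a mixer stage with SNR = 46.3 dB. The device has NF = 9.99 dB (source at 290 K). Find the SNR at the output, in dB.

36.31 dB

By definition F = SNR_in/SNR_out, so in dB: SNR_out = SNR_in − NF
SNR_out = 46.3 − 9.99 = 36.31 dB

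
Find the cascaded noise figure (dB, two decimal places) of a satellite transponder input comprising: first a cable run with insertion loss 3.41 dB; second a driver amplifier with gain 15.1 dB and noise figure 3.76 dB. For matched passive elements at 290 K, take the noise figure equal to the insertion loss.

7.17 dB

Convert to linear (a loss of L dB is a gain of −L dB): F_i = 10^(NF_i/10), G_i = 10^(G_i,dB/10)
  Stage 1: F_1 = 10^(3.41/10) = 2.193, G_1 = 10^(−3.41/10) = 0.4560
  Stage 2: F_2 = 10^(3.76/10) = 2.377, G_2 = 10^(15.1/10) = 32.36
Friis cascade:
  F = 2.193 + (2.377 − 1)/0.4560 = 5.212
NF = 10 log₁₀(5.212) = 7.17 dB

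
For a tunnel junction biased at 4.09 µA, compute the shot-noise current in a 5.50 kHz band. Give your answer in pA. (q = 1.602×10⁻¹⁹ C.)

I_n = √(2qI·B)
2qI·B = 2 × 1.602×10⁻¹⁹ × 4.09×10⁻⁶ × 5.50×10³ = 7.21×10⁻²¹ A²
I_n = √(7.21×10⁻²¹) = 8.49×10⁻¹¹ A = 84.9 pA

84.9 pA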